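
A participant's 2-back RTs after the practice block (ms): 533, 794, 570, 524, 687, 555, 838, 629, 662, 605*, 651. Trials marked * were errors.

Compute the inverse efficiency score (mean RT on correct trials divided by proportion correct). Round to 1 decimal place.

708.7 ms

Correct trials (n=10): 533, 794, 570, 524, 687, 555, 838, 629, 662, 651
Mean correct RT = 6443/10 = 644.3000 ms
Proportion correct = 10/11
IES = 644.3000 / (10/11) = 708.730 ms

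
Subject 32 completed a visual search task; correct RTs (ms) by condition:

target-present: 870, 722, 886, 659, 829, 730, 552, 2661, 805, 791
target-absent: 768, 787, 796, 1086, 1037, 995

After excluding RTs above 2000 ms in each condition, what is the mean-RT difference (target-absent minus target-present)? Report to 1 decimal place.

target-present: exclude 2661
M(target-present) = 6844/9 = 760.444
M(target-absent) = 5469/6 = 911.500
Difference = 911.500 − 760.444 = 151.056 ms

151.1 ms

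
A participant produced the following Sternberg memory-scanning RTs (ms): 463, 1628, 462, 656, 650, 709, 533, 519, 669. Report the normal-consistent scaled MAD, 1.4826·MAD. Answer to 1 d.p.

Sorted: 462, 463, 519, 533, 650, 656, 669, 709, 1628 → median = 650
|x − 650| sorted: 0, 6, 19, 59, 117, 131, 187, 188, 978 → MAD = 117
Robust SD ≈ 1.4826 × 117 = 173.464

173.5 ms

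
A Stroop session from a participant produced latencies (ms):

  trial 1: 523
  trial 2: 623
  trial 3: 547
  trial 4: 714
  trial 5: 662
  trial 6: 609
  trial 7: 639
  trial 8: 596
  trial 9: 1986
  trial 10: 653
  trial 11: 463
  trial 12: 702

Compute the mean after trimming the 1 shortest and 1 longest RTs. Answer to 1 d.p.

626.8 ms

Sorted: 463, 523, 547, 596, 609, 623, 639, 653, 662, 702, 714, 1986
Drop lowest 1 (463) and highest 1 (1986)
Remaining (n=10): Σ = 6268, mean = 6268/10 = 626.800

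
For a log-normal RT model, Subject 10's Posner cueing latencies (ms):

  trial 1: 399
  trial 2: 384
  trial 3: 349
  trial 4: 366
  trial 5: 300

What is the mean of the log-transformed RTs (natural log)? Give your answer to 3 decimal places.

ln(RT): 5.9890, 5.9506, 5.8551, 5.9026, 5.7038
Σ ln(RT) = 29.4011
Mean = 29.4011/5 = 5.88022

5.880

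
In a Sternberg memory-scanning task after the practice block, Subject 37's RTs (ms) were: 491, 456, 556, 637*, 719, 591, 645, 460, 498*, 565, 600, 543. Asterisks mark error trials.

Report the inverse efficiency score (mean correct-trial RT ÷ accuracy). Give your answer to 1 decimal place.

675.1 ms

Correct trials (n=10): 491, 456, 556, 719, 591, 645, 460, 565, 600, 543
Mean correct RT = 5626/10 = 562.6000 ms
Proportion correct = 10/12
IES = 562.6000 / (10/12) = 675.120 ms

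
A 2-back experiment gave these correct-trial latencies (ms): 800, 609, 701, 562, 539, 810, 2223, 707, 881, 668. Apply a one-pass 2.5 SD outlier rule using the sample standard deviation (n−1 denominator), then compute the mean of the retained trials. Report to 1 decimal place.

697.4 ms

n = 10, ΣRT = 8500, M = 850.000
Σ(x−M)² = 2203710.00; s = √(2203710.00/9) = 494.830
Cutoffs: 850.000 ± 2.5·494.830 → [-387.1, 2087.1]
Outside: 2223 → excluded.
Retained (n=9): Σ = 6277, mean = 6277/9 = 697.444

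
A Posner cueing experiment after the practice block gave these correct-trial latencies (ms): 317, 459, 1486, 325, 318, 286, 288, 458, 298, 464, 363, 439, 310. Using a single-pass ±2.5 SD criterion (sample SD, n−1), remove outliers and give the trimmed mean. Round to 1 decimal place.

360.4 ms

n = 13, ΣRT = 5811, M = 447.000
Σ(x−M)² = 1227792.00; s = √(1227792.00/12) = 319.869
Cutoffs: 447.000 ± 2.5·319.869 → [-352.7, 1246.7]
Outside: 1486 → excluded.
Retained (n=12): Σ = 4325, mean = 4325/12 = 360.417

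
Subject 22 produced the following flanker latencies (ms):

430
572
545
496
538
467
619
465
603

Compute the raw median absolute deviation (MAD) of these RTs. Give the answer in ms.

65 ms

Sorted: 430, 465, 467, 496, 538, 545, 572, 603, 619 → median = 538
|x − 538|: 108, 34, 7, 42, 0, 71, 81, 73, 65
Sorted deviations: 0, 7, 34, 42, 65, 71, 73, 81, 108 → MAD = 65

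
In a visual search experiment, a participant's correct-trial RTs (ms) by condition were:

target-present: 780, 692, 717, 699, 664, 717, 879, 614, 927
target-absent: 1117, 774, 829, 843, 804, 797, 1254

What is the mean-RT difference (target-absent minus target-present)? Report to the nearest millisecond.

M(target-present) = 6689/9 = 743.222
M(target-absent) = 6418/7 = 916.857
Difference = 916.857 − 743.222 = 173.635 ms

174 ms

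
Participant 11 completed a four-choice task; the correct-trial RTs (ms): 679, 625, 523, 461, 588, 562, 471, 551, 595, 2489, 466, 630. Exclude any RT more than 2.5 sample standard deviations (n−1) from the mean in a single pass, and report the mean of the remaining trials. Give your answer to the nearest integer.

n = 12, ΣRT = 8640, M = 720.000
Σ(x−M)² = 3467148.00; s = √(3467148.00/11) = 561.423
Cutoffs: 720.000 ± 2.5·561.423 → [-683.6, 2123.6]
Outside: 2489 → excluded.
Retained (n=11): Σ = 6151, mean = 6151/11 = 559.182

559 ms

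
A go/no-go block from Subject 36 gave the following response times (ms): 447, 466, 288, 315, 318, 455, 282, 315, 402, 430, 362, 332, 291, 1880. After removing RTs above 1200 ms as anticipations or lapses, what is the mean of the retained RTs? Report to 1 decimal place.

361.8 ms

Excluded: 1880
Retained (n=13): Σ = 4703
Mean = 4703/13 = 361.7692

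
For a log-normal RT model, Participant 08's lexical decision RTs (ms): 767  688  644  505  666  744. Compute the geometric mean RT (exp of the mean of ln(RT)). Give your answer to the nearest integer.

663 ms

ln(RT): 6.6425, 6.5338, 6.4677, 6.2246, 6.5013, 6.6120
Mean ln(RT) = 38.9819/6 = 6.49698
Geometric mean = exp(6.49698) = 663.13 ms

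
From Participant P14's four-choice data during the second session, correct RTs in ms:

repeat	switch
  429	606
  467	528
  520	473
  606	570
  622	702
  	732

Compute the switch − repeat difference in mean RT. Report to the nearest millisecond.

73 ms

M(repeat) = 2644/5 = 528.800
M(switch) = 3611/6 = 601.833
Difference = 601.833 − 528.800 = 73.033 ms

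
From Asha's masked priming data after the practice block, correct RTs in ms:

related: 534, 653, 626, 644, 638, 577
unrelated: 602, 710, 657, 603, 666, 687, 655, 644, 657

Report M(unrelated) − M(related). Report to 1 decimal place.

M(related) = 3672/6 = 612.000
M(unrelated) = 5881/9 = 653.444
Difference = 653.444 − 612.000 = 41.444 ms

41.4 ms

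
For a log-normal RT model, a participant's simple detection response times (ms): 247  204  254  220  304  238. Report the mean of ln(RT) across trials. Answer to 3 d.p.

ln(RT): 5.5094, 5.3181, 5.5373, 5.3936, 5.7170, 5.4723
Σ ln(RT) = 32.9478
Mean = 32.9478/6 = 5.49129

5.491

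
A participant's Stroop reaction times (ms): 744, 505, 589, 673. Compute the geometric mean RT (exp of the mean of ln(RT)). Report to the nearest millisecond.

621 ms

ln(RT): 6.6120, 6.2246, 6.3784, 6.5117
Mean ln(RT) = 25.7268/4 = 6.43169
Geometric mean = exp(6.43169) = 621.22 ms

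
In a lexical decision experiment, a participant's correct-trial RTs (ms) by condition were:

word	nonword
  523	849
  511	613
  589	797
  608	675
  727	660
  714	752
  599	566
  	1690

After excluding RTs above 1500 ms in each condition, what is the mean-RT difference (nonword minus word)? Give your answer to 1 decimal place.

91.6 ms

nonword: exclude 1690
M(word) = 4271/7 = 610.143
M(nonword) = 4912/7 = 701.714
Difference = 701.714 − 610.143 = 91.571 ms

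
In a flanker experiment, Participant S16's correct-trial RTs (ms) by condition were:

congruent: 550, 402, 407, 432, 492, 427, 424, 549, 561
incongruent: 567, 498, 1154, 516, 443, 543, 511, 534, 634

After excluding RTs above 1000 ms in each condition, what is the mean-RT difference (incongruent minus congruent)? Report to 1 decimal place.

59.2 ms

incongruent: exclude 1154
M(congruent) = 4244/9 = 471.556
M(incongruent) = 4246/8 = 530.750
Difference = 530.750 − 471.556 = 59.194 ms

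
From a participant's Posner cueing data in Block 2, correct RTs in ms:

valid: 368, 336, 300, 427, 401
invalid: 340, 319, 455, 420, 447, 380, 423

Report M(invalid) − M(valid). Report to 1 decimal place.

31.3 ms

M(valid) = 1832/5 = 366.400
M(invalid) = 2784/7 = 397.714
Difference = 397.714 − 366.400 = 31.314 ms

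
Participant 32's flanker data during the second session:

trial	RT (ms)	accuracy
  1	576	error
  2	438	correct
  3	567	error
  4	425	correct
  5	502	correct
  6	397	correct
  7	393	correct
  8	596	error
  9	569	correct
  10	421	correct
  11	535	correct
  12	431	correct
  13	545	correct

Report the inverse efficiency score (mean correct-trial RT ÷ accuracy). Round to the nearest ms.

Correct trials (n=10): 438, 425, 502, 397, 393, 569, 421, 535, 431, 545
Mean correct RT = 4656/10 = 465.6000 ms
Proportion correct = 10/13
IES = 465.6000 / (10/13) = 605.280 ms

605 ms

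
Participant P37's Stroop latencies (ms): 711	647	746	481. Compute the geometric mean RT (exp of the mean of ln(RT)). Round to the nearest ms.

ln(RT): 6.5667, 6.4723, 6.6147, 6.1759
Mean ln(RT) = 25.8296/4 = 6.45740
Geometric mean = exp(6.45740) = 637.40 ms

637 ms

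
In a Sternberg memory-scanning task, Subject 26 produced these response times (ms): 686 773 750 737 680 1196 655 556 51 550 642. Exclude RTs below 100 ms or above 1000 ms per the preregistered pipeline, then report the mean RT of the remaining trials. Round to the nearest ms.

670 ms

Excluded: 51, 1196
Retained (n=9): Σ = 6029
Mean = 6029/9 = 669.8889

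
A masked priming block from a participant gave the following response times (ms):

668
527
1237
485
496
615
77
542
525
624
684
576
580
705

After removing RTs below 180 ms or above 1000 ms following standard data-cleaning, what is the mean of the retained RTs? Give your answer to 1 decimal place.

Excluded: 77, 1237
Retained (n=12): Σ = 7027
Mean = 7027/12 = 585.5833

585.6 ms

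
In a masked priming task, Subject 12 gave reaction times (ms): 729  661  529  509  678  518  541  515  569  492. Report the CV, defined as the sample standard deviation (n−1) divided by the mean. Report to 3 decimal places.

0.146

n = 10, Σ = 5741, M = 574.1000
Σ(x−M)² = 63114.900; s = √(63114.900/9) = 83.7423
CV = 83.7423 / 574.1000 = 0.14587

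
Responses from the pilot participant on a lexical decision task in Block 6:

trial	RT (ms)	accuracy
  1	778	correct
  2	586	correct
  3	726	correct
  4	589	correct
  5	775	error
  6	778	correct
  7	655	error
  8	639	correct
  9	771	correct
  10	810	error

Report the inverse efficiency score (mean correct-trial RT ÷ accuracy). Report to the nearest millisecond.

993 ms

Correct trials (n=7): 778, 586, 726, 589, 778, 639, 771
Mean correct RT = 4867/7 = 695.2857 ms
Proportion correct = 7/10
IES = 695.2857 / (7/10) = 993.265 ms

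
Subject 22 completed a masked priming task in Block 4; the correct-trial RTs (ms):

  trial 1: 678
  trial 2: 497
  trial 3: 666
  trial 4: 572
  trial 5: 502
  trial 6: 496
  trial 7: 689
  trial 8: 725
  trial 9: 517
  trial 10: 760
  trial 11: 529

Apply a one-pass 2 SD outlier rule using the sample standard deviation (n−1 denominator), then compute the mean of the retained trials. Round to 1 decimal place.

n = 11, ΣRT = 6631, M = 602.818
Σ(x−M)² = 103241.64; s = √(103241.64/10) = 101.608
Cutoffs: 602.818 ± 2·101.608 → [399.6, 806.0]
No RTs fall outside the cutoffs; all 11 retained. Mean = 6631/11 = 602.818

602.8 ms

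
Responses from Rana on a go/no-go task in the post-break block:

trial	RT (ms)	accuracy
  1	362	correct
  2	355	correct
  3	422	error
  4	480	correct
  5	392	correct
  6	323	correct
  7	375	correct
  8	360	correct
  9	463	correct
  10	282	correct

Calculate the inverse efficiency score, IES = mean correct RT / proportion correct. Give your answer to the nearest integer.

419 ms

Correct trials (n=9): 362, 355, 480, 392, 323, 375, 360, 463, 282
Mean correct RT = 3392/9 = 376.8889 ms
Proportion correct = 9/10
IES = 376.8889 / (9/10) = 418.765 ms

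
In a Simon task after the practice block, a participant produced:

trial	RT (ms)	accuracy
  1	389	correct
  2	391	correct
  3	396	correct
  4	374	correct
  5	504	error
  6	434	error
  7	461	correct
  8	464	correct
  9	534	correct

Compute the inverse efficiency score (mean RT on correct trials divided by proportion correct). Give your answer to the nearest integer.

Correct trials (n=7): 389, 391, 396, 374, 461, 464, 534
Mean correct RT = 3009/7 = 429.8571 ms
Proportion correct = 7/9
IES = 429.8571 / (7/9) = 552.673 ms

553 ms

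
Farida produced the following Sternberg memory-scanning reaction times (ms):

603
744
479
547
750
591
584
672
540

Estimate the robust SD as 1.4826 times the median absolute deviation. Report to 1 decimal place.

Sorted: 479, 540, 547, 584, 591, 603, 672, 744, 750 → median = 591
|x − 591| sorted: 0, 7, 12, 44, 51, 81, 112, 153, 159 → MAD = 51
Robust SD ≈ 1.4826 × 51 = 75.613

75.6 ms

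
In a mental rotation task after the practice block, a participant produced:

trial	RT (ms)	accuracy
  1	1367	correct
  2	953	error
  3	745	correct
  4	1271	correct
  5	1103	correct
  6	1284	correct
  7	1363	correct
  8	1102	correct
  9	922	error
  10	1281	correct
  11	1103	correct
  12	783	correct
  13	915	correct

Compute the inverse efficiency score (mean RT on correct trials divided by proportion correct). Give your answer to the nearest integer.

Correct trials (n=11): 1367, 745, 1271, 1103, 1284, 1363, 1102, 1281, 1103, 783, 915
Mean correct RT = 12317/11 = 1119.7273 ms
Proportion correct = 11/13
IES = 1119.7273 / (11/13) = 1323.314 ms

1323 ms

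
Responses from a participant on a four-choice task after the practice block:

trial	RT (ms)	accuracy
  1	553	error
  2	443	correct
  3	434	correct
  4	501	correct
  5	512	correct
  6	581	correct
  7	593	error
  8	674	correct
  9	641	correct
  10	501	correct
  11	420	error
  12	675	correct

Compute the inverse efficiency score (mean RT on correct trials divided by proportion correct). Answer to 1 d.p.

Correct trials (n=9): 443, 434, 501, 512, 581, 674, 641, 501, 675
Mean correct RT = 4962/9 = 551.3333 ms
Proportion correct = 9/12
IES = 551.3333 / (9/12) = 735.111 ms

735.1 ms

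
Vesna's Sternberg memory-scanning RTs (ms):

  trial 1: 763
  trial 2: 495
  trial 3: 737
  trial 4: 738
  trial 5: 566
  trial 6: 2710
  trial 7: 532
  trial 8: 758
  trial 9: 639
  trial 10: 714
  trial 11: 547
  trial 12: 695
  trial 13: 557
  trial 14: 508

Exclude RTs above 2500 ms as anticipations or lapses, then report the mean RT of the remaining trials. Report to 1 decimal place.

634.5 ms

Excluded: 2710
Retained (n=13): Σ = 8249
Mean = 8249/13 = 634.5385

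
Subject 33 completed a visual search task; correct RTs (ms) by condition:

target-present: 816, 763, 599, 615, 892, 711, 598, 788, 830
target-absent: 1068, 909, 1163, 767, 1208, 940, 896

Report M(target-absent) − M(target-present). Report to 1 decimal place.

M(target-present) = 6612/9 = 734.667
M(target-absent) = 6951/7 = 993.000
Difference = 993.000 − 734.667 = 258.333 ms

258.3 ms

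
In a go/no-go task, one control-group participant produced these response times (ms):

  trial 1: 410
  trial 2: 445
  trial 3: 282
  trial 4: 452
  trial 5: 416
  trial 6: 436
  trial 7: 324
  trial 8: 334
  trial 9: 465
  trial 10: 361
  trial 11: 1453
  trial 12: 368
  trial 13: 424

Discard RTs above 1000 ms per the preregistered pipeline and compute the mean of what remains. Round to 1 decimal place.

Excluded: 1453
Retained (n=12): Σ = 4717
Mean = 4717/12 = 393.0833

393.1 ms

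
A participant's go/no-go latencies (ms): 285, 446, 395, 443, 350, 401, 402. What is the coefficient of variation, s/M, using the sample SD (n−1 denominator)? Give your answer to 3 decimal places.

n = 7, Σ = 2722, M = 388.8571
Σ(x−M)² = 18850.857; s = √(18850.857/6) = 56.0518
CV = 56.0518 / 388.8571 = 0.14415

0.144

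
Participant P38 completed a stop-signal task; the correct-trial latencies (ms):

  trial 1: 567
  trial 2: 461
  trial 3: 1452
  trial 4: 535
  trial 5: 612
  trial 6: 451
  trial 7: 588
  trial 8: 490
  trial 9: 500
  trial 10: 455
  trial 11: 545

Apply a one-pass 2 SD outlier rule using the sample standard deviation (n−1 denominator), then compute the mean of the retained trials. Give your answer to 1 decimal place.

520.4 ms

n = 11, ΣRT = 6656, M = 605.091
Σ(x−M)² = 818892.91; s = √(818892.91/10) = 286.163
Cutoffs: 605.091 ± 2·286.163 → [32.8, 1177.4]
Outside: 1452 → excluded.
Retained (n=10): Σ = 5204, mean = 5204/10 = 520.400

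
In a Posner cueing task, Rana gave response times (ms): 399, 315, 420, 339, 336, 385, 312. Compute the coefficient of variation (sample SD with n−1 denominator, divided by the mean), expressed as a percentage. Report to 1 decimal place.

n = 7, Σ = 2506, M = 358.0000
Σ(x−M)² = 11064.000; s = √(11064.000/6) = 42.9418
CV = 42.9418 / 358.0000 = 0.11995 = 11.995%

12.0%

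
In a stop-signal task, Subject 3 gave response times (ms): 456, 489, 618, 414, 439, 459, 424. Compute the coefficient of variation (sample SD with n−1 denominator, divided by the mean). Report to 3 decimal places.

n = 7, Σ = 3299, M = 471.2857
Σ(x−M)² = 28783.429; s = √(28783.429/6) = 69.2621
CV = 69.2621 / 471.2857 = 0.14696

0.147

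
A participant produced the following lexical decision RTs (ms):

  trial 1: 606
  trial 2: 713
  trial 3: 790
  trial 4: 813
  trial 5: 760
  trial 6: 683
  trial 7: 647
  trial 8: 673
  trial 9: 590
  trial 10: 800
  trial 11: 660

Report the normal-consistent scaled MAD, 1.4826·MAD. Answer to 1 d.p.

114.2 ms

Sorted: 590, 606, 647, 660, 673, 683, 713, 760, 790, 800, 813 → median = 683
|x − 683| sorted: 0, 10, 23, 30, 36, 77, 77, 93, 107, 117, 130 → MAD = 77
Robust SD ≈ 1.4826 × 77 = 114.160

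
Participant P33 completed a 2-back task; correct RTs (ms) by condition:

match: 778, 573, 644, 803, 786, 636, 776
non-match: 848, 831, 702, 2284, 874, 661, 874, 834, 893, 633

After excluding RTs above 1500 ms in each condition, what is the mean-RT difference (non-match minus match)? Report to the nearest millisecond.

non-match: exclude 2284
M(match) = 4996/7 = 713.714
M(non-match) = 7150/9 = 794.444
Difference = 794.444 − 713.714 = 80.730 ms

81 ms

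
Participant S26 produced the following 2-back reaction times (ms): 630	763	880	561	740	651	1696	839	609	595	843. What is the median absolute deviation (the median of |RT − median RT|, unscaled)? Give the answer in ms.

Sorted: 561, 595, 609, 630, 651, 740, 763, 839, 843, 880, 1696 → median = 740
|x − 740|: 110, 23, 140, 179, 0, 89, 956, 99, 131, 145, 103
Sorted deviations: 0, 23, 89, 99, 103, 110, 131, 140, 145, 179, 956 → MAD = 110

110 ms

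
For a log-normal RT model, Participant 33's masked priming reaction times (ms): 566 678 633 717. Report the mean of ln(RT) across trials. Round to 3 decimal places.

ln(RT): 6.3386, 6.5191, 6.4505, 6.5751
Σ ln(RT) = 25.8833
Mean = 25.8833/4 = 6.47082

6.471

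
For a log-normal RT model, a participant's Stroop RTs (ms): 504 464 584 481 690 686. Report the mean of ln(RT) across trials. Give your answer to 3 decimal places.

ln(RT): 6.2226, 6.1399, 6.3699, 6.1759, 6.5367, 6.5309
Σ ln(RT) = 37.9758
Mean = 37.9758/6 = 6.32930

6.329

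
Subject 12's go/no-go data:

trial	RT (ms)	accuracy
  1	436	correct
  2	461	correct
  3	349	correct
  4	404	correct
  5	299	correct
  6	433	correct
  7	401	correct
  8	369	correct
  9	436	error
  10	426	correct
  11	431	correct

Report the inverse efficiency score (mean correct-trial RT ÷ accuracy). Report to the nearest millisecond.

441 ms

Correct trials (n=10): 436, 461, 349, 404, 299, 433, 401, 369, 426, 431
Mean correct RT = 4009/10 = 400.9000 ms
Proportion correct = 10/11
IES = 400.9000 / (10/11) = 440.990 ms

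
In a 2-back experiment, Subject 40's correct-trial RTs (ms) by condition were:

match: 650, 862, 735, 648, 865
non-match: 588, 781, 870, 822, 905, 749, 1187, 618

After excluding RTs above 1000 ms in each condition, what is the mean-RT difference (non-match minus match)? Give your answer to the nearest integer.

non-match: exclude 1187
M(match) = 3760/5 = 752.000
M(non-match) = 5333/7 = 761.857
Difference = 761.857 − 752.000 = 9.857 ms

10 ms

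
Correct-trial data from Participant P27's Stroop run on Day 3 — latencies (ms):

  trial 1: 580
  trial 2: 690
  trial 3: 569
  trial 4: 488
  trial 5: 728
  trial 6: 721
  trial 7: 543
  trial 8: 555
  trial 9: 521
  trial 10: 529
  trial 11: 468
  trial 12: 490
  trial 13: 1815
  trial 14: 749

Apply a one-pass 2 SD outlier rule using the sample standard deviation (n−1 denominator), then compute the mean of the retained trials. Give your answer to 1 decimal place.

n = 14, ΣRT = 9446, M = 674.714
Σ(x−M)² = 1519384.86; s = √(1519384.86/13) = 341.871
Cutoffs: 674.714 ± 2·341.871 → [-9.0, 1358.5]
Outside: 1815 → excluded.
Retained (n=13): Σ = 7631, mean = 7631/13 = 587.000

587.0 ms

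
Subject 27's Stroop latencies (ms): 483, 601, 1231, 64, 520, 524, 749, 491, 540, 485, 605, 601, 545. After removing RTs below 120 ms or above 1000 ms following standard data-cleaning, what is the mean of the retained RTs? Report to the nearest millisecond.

Excluded: 64, 1231
Retained (n=11): Σ = 6144
Mean = 6144/11 = 558.5455

559 ms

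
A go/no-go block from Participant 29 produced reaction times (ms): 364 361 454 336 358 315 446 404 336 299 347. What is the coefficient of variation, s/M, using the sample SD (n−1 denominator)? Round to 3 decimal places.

0.137

n = 11, Σ = 4020, M = 365.4545
Σ(x−M)² = 24928.727; s = √(24928.727/10) = 49.9287
CV = 49.9287 / 365.4545 = 0.13662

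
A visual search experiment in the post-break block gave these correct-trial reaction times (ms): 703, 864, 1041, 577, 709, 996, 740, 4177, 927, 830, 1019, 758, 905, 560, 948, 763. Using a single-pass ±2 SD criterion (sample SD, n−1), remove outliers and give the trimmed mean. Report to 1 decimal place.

n = 16, ΣRT = 16517, M = 1032.312
Σ(x−M)² = 10870887.44; s = √(10870887.44/15) = 851.308
Cutoffs: 1032.312 ± 2·851.308 → [-670.3, 2734.9]
Outside: 4177 → excluded.
Retained (n=15): Σ = 12340, mean = 12340/15 = 822.667

822.7 ms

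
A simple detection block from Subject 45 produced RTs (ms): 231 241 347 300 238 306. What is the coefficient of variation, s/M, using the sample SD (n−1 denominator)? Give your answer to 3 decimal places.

n = 6, Σ = 1663, M = 277.1667
Σ(x−M)² = 11202.833; s = √(11202.833/5) = 47.3346
CV = 47.3346 / 277.1667 = 0.17078

0.171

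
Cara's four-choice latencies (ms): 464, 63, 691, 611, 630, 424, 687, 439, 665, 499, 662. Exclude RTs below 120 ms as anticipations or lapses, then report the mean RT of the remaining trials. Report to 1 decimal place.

Excluded: 63
Retained (n=10): Σ = 5772
Mean = 5772/10 = 577.2000

577.2 ms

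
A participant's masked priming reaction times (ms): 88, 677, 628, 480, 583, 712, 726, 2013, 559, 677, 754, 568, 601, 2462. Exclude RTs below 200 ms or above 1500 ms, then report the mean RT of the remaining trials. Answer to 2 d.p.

633.18 ms

Excluded: 88, 2013, 2462
Retained (n=11): Σ = 6965
Mean = 6965/11 = 633.1818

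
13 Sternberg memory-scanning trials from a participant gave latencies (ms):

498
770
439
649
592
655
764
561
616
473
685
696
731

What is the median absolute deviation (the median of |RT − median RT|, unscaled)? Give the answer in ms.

Sorted: 439, 473, 498, 561, 592, 616, 649, 655, 685, 696, 731, 764, 770 → median = 649
|x − 649|: 151, 121, 210, 0, 57, 6, 115, 88, 33, 176, 36, 47, 82
Sorted deviations: 0, 6, 33, 36, 47, 57, 82, 88, 115, 121, 151, 176, 210 → MAD = 82

82 ms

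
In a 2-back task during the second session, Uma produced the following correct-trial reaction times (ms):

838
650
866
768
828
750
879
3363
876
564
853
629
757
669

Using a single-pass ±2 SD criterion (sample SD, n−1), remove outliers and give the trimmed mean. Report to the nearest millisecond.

n = 14, ΣRT = 13290, M = 949.286
Σ(x−M)² = 6408342.86; s = √(6408342.86/13) = 702.104
Cutoffs: 949.286 ± 2·702.104 → [-454.9, 2353.5]
Outside: 3363 → excluded.
Retained (n=13): Σ = 9927, mean = 9927/13 = 763.615

764 ms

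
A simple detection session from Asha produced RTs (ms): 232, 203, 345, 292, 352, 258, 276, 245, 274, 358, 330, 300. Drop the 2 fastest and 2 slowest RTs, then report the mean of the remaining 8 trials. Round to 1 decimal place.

Sorted: 203, 232, 245, 258, 274, 276, 292, 300, 330, 345, 352, 358
Drop lowest 2 (203, 232) and highest 2 (352, 358)
Remaining (n=8): Σ = 2320, mean = 2320/8 = 290.000

290.0 ms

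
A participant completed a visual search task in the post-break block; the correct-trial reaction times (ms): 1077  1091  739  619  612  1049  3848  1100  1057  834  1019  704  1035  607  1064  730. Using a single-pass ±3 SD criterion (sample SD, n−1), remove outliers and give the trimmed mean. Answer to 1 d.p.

n = 16, ΣRT = 17185, M = 1074.062
Σ(x−M)² = 8765228.94; s = √(8765228.94/15) = 764.427
Cutoffs: 1074.062 ± 3·764.427 → [-1219.2, 3367.3]
Outside: 3848 → excluded.
Retained (n=15): Σ = 13337, mean = 13337/15 = 889.133

889.1 ms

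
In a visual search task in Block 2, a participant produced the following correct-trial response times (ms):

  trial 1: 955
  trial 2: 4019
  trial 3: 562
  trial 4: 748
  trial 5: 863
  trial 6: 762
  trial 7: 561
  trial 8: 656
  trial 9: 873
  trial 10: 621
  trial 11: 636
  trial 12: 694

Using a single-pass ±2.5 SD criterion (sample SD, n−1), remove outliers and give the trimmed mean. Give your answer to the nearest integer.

n = 12, ΣRT = 11950, M = 995.833
Σ(x−M)² = 10143897.67; s = √(10143897.67/11) = 960.298
Cutoffs: 995.833 ± 2.5·960.298 → [-1404.9, 3396.6]
Outside: 4019 → excluded.
Retained (n=11): Σ = 7931, mean = 7931/11 = 721.000

721 ms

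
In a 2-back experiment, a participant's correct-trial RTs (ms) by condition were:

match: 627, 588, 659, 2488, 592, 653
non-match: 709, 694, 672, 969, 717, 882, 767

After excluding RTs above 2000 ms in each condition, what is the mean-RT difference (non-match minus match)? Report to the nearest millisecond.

match: exclude 2488
M(match) = 3119/5 = 623.800
M(non-match) = 5410/7 = 772.857
Difference = 772.857 − 623.800 = 149.057 ms

149 ms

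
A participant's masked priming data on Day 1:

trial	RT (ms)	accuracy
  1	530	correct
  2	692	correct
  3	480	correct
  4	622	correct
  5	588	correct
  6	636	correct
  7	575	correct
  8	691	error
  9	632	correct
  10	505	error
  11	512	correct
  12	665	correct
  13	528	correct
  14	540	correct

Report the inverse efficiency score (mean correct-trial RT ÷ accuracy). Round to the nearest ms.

681 ms

Correct trials (n=12): 530, 692, 480, 622, 588, 636, 575, 632, 512, 665, 528, 540
Mean correct RT = 7000/12 = 583.3333 ms
Proportion correct = 12/14
IES = 583.3333 / (12/14) = 680.556 ms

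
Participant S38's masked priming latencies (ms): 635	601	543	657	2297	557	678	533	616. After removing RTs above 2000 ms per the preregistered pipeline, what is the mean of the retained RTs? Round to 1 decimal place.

Excluded: 2297
Retained (n=8): Σ = 4820
Mean = 4820/8 = 602.5000

602.5 ms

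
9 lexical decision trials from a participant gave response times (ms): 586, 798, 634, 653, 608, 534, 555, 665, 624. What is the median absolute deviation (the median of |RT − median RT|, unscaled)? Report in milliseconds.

Sorted: 534, 555, 586, 608, 624, 634, 653, 665, 798 → median = 624
|x − 624|: 38, 174, 10, 29, 16, 90, 69, 41, 0
Sorted deviations: 0, 10, 16, 29, 38, 41, 69, 90, 174 → MAD = 38

38 ms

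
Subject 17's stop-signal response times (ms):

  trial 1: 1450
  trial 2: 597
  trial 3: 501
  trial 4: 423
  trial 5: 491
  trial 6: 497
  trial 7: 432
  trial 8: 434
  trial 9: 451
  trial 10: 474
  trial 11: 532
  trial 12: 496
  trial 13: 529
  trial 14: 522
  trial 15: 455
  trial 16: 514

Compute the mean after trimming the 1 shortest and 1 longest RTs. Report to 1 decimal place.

494.6 ms

Sorted: 423, 432, 434, 451, 455, 474, 491, 496, 497, 501, 514, 522, 529, 532, 597, 1450
Drop lowest 1 (423) and highest 1 (1450)
Remaining (n=14): Σ = 6925, mean = 6925/14 = 494.643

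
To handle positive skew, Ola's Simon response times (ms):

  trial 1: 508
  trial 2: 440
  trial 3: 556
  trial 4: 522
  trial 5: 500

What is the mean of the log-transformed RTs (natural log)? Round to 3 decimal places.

ln(RT): 6.2305, 6.0868, 6.3208, 6.2577, 6.2146
Σ ln(RT) = 31.1103
Mean = 31.1103/5 = 6.22206

6.222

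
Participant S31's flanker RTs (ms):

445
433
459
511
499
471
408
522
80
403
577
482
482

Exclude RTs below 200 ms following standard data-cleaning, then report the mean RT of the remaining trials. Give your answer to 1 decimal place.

474.3 ms

Excluded: 80
Retained (n=12): Σ = 5692
Mean = 5692/12 = 474.3333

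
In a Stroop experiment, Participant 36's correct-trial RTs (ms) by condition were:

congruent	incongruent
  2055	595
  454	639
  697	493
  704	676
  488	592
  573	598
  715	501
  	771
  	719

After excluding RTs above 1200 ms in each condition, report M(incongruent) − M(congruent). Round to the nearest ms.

congruent: exclude 2055
M(congruent) = 3631/6 = 605.167
M(incongruent) = 5584/9 = 620.444
Difference = 620.444 − 605.167 = 15.278 ms

15 ms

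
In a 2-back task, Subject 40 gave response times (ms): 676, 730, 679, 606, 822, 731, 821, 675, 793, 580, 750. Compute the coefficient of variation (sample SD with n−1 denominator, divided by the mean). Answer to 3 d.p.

0.113

n = 11, Σ = 7863, M = 714.8182
Σ(x−M)² = 64997.636; s = √(64997.636/10) = 80.6211
CV = 80.6211 / 714.8182 = 0.11279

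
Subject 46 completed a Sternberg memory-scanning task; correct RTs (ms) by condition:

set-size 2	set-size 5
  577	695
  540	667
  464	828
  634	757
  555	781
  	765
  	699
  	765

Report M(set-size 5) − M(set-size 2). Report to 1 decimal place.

190.6 ms

M(set-size 2) = 2770/5 = 554.000
M(set-size 5) = 5957/8 = 744.625
Difference = 744.625 − 554.000 = 190.625 ms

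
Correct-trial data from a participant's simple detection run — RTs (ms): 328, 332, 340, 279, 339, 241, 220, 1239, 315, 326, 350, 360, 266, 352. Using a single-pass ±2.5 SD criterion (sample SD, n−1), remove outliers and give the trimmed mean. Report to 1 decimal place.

311.4 ms

n = 14, ΣRT = 5287, M = 377.643
Σ(x−M)² = 823435.21; s = √(823435.21/13) = 251.677
Cutoffs: 377.643 ± 2.5·251.677 → [-251.5, 1006.8]
Outside: 1239 → excluded.
Retained (n=13): Σ = 4048, mean = 4048/13 = 311.385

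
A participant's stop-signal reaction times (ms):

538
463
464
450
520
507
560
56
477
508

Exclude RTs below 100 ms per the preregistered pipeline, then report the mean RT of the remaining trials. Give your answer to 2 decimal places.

498.56 ms

Excluded: 56
Retained (n=9): Σ = 4487
Mean = 4487/9 = 498.5556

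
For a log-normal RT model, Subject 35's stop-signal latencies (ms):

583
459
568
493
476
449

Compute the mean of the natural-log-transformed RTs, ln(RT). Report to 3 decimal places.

6.219

ln(RT): 6.3682, 6.1291, 6.3421, 6.2005, 6.1654, 6.1070
Σ ln(RT) = 37.3123
Mean = 37.3123/6 = 6.21872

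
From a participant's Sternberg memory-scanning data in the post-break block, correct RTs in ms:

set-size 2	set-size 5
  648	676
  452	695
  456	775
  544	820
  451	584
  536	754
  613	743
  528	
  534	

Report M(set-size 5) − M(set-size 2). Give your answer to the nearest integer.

M(set-size 2) = 4762/9 = 529.111
M(set-size 5) = 5047/7 = 721.000
Difference = 721.000 − 529.111 = 191.889 ms

192 ms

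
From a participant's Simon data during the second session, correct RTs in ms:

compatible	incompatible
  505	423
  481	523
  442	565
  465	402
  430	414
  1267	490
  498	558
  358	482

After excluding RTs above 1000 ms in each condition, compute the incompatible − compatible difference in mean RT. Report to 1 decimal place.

28.0 ms

compatible: exclude 1267
M(compatible) = 3179/7 = 454.143
M(incompatible) = 3857/8 = 482.125
Difference = 482.125 − 454.143 = 27.982 ms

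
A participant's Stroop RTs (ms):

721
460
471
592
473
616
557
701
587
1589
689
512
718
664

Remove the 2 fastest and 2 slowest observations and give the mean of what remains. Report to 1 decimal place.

610.9 ms

Sorted: 460, 471, 473, 512, 557, 587, 592, 616, 664, 689, 701, 718, 721, 1589
Drop lowest 2 (460, 471) and highest 2 (721, 1589)
Remaining (n=10): Σ = 6109, mean = 6109/10 = 610.900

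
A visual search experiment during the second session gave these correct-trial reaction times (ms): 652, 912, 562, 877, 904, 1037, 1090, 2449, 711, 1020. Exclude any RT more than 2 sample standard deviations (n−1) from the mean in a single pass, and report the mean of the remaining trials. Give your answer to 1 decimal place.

n = 10, ΣRT = 10214, M = 1021.400
Σ(x−M)² = 2533448.40; s = √(2533448.40/9) = 530.560
Cutoffs: 1021.400 ± 2·530.560 → [-39.7, 2082.5]
Outside: 2449 → excluded.
Retained (n=9): Σ = 7765, mean = 7765/9 = 862.778

862.8 ms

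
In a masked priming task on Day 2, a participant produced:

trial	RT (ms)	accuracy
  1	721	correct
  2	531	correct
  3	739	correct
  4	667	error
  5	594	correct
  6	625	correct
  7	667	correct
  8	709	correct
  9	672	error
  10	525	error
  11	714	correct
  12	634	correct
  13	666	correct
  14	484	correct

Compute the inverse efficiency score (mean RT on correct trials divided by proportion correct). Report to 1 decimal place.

819.6 ms

Correct trials (n=11): 721, 531, 739, 594, 625, 667, 709, 714, 634, 666, 484
Mean correct RT = 7084/11 = 644.0000 ms
Proportion correct = 11/14
IES = 644.0000 / (11/14) = 819.636 ms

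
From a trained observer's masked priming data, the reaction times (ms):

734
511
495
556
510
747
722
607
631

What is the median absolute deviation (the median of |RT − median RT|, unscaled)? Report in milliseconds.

Sorted: 495, 510, 511, 556, 607, 631, 722, 734, 747 → median = 607
|x − 607|: 127, 96, 112, 51, 97, 140, 115, 0, 24
Sorted deviations: 0, 24, 51, 96, 97, 112, 115, 127, 140 → MAD = 97

97 ms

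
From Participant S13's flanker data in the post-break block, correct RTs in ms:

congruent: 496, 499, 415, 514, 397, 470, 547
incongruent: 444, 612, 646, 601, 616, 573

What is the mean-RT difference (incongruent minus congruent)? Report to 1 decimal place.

M(congruent) = 3338/7 = 476.857
M(incongruent) = 3492/6 = 582.000
Difference = 582.000 − 476.857 = 105.143 ms

105.1 ms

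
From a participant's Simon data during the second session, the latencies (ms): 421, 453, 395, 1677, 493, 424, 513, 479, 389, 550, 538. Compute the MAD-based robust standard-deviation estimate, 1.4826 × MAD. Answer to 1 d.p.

86.0 ms

Sorted: 389, 395, 421, 424, 453, 479, 493, 513, 538, 550, 1677 → median = 479
|x − 479| sorted: 0, 14, 26, 34, 55, 58, 59, 71, 84, 90, 1198 → MAD = 58
Robust SD ≈ 1.4826 × 58 = 85.991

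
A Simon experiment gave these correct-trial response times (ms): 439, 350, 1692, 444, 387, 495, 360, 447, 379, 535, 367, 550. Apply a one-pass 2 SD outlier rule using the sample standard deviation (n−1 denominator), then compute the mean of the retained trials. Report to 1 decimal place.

n = 12, ΣRT = 6445, M = 537.083
Σ(x−M)² = 1504976.92; s = √(1504976.92/11) = 369.887
Cutoffs: 537.083 ± 2·369.887 → [-202.7, 1276.9]
Outside: 1692 → excluded.
Retained (n=11): Σ = 4753, mean = 4753/11 = 432.091

432.1 ms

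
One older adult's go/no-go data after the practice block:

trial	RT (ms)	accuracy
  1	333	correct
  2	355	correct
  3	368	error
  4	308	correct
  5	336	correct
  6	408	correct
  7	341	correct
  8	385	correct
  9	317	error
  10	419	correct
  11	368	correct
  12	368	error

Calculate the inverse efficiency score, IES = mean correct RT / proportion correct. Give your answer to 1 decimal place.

Correct trials (n=9): 333, 355, 308, 336, 408, 341, 385, 419, 368
Mean correct RT = 3253/9 = 361.4444 ms
Proportion correct = 9/12
IES = 361.4444 / (9/12) = 481.926 ms

481.9 ms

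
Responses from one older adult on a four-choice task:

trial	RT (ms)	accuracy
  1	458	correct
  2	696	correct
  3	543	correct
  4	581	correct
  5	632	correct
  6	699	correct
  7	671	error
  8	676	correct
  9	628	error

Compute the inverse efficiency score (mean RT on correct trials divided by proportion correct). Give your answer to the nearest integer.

Correct trials (n=7): 458, 696, 543, 581, 632, 699, 676
Mean correct RT = 4285/7 = 612.1429 ms
Proportion correct = 7/9
IES = 612.1429 / (7/9) = 787.041 ms

787 ms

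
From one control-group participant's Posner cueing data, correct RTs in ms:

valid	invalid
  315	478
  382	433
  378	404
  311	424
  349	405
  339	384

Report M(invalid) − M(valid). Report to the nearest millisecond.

76 ms

M(valid) = 2074/6 = 345.667
M(invalid) = 2528/6 = 421.333
Difference = 421.333 − 345.667 = 75.667 ms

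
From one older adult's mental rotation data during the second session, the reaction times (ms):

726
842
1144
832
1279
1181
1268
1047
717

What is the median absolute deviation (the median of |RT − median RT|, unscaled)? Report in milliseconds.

Sorted: 717, 726, 832, 842, 1047, 1144, 1181, 1268, 1279 → median = 1047
|x − 1047|: 321, 205, 97, 215, 232, 134, 221, 0, 330
Sorted deviations: 0, 97, 134, 205, 215, 221, 232, 321, 330 → MAD = 215

215 ms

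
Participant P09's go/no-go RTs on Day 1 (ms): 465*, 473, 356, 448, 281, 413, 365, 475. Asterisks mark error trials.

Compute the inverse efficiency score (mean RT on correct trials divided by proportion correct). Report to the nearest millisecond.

459 ms

Correct trials (n=7): 473, 356, 448, 281, 413, 365, 475
Mean correct RT = 2811/7 = 401.5714 ms
Proportion correct = 7/8
IES = 401.5714 / (7/8) = 458.939 ms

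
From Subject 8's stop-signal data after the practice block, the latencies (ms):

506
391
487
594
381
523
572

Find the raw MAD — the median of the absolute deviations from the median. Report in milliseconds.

66 ms

Sorted: 381, 391, 487, 506, 523, 572, 594 → median = 506
|x − 506|: 0, 115, 19, 88, 125, 17, 66
Sorted deviations: 0, 17, 19, 66, 88, 115, 125 → MAD = 66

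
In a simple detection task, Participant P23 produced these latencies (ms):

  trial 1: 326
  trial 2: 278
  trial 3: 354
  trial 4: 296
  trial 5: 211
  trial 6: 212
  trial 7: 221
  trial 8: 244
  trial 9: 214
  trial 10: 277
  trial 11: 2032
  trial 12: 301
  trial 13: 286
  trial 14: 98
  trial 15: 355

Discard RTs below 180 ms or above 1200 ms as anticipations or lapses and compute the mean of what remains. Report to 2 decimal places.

275.00 ms

Excluded: 98, 2032
Retained (n=13): Σ = 3575
Mean = 3575/13 = 275.0000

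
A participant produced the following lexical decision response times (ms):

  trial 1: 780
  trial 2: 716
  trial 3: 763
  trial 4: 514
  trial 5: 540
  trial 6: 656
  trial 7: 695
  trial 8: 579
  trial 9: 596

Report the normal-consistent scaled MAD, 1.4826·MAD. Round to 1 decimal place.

114.2 ms

Sorted: 514, 540, 579, 596, 656, 695, 716, 763, 780 → median = 656
|x − 656| sorted: 0, 39, 60, 60, 77, 107, 116, 124, 142 → MAD = 77
Robust SD ≈ 1.4826 × 77 = 114.160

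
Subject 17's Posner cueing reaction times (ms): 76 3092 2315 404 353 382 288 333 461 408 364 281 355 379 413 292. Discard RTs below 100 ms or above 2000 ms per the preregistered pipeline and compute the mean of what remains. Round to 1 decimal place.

362.5 ms

Excluded: 76, 2315, 3092
Retained (n=13): Σ = 4713
Mean = 4713/13 = 362.5385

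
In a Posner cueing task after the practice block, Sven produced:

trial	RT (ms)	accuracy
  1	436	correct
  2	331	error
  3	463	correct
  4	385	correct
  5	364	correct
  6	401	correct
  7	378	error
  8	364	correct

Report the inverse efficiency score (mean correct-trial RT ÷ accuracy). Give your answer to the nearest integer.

536 ms

Correct trials (n=6): 436, 463, 385, 364, 401, 364
Mean correct RT = 2413/6 = 402.1667 ms
Proportion correct = 6/8
IES = 402.1667 / (6/8) = 536.222 ms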